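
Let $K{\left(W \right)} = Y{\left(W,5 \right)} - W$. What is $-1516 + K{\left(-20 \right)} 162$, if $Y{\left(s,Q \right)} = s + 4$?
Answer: $-868$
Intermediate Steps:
$Y{\left(s,Q \right)} = 4 + s$
$K{\left(W \right)} = 4$ ($K{\left(W \right)} = \left(4 + W\right) - W = 4$)
$-1516 + K{\left(-20 \right)} 162 = -1516 + 4 \cdot 162 = -1516 + 648 = -868$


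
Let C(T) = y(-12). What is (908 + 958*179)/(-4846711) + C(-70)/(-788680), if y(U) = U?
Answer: -33975596167/955626007870 ≈ -0.035553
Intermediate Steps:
C(T) = -12
(908 + 958*179)/(-4846711) + C(-70)/(-788680) = (908 + 958*179)/(-4846711) - 12/(-788680) = (908 + 171482)*(-1/4846711) - 12*(-1/788680) = 172390*(-1/4846711) + 3/197170 = -172390/4846711 + 3/197170 = -33975596167/955626007870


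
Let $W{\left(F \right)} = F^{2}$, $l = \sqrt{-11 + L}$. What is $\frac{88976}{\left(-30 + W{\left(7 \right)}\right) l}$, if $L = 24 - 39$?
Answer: $- \frac{44488 i \sqrt{26}}{247} \approx - 918.4 i$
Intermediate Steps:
$L = -15$ ($L = 24 - 39 = -15$)
$l = i \sqrt{26}$ ($l = \sqrt{-11 - 15} = \sqrt{-26} = i \sqrt{26} \approx 5.099 i$)
$\frac{88976}{\left(-30 + W{\left(7 \right)}\right) l} = \frac{88976}{\left(-30 + 7^{2}\right) i \sqrt{26}} = \frac{88976}{\left(-30 + 49\right) i \sqrt{26}} = \frac{88976}{19 i \sqrt{26}} = 88976 \left(- \frac{i \sqrt{26}}{494}\right) = - \frac{44488 i \sqrt{26}}{247}$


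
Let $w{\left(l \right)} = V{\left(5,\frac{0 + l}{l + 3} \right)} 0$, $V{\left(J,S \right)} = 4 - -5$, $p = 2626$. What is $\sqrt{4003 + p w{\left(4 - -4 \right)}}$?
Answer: $\sqrt{4003} \approx 63.269$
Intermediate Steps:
$V{\left(J,S \right)} = 9$ ($V{\left(J,S \right)} = 4 + 5 = 9$)
$w{\left(l \right)} = 0$ ($w{\left(l \right)} = 9 \cdot 0 = 0$)
$\sqrt{4003 + p w{\left(4 - -4 \right)}} = \sqrt{4003 + 2626 \cdot 0} = \sqrt{4003 + 0} = \sqrt{4003}$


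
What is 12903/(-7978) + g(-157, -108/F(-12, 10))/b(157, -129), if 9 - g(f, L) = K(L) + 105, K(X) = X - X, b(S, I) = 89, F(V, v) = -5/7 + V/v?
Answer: -1914255/710042 ≈ -2.6960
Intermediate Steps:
F(V, v) = -5/7 + V/v (F(V, v) = -5*1/7 + V/v = -5/7 + V/v)
K(X) = 0
g(f, L) = -96 (g(f, L) = 9 - (0 + 105) = 9 - 1*105 = 9 - 105 = -96)
12903/(-7978) + g(-157, -108/F(-12, 10))/b(157, -129) = 12903/(-7978) - 96/89 = 12903*(-1/7978) - 96*1/89 = -12903/7978 - 96/89 = -1914255/710042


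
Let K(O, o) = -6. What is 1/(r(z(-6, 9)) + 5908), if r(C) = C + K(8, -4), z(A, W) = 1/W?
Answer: 9/53119 ≈ 0.00016943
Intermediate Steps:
r(C) = -6 + C (r(C) = C - 6 = -6 + C)
1/(r(z(-6, 9)) + 5908) = 1/((-6 + 1/9) + 5908) = 1/(-53/9 + 5908) = 1/(53119/9) = 9/53119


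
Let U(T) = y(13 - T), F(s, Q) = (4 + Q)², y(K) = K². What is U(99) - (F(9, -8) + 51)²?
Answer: 2907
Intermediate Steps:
U(T) = (13 - T)²
U(99) - (F(9, -8) + 51)² = (-13 + 99)² - ((4 - 8)² + 51)² = 86² - ((-4)² + 51)² = 7396 - (16 + 51)² = 7396 - 1*67² = 7396 - 1*4489 = 7396 - 4489 = 2907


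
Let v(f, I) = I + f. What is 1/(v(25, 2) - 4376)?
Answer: -1/4349 ≈ -0.00022994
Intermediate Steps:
1/(v(25, 2) - 4376) = 1/((2 + 25) - 4376) = 1/(27 - 4376) = 1/(-4349) = -1/4349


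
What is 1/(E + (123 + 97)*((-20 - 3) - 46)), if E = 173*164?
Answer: 1/13192 ≈ 7.5803e-5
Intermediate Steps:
E = 28372
1/(E + (123 + 97)*((-20 - 3) - 46)) = 1/(28372 + (123 + 97)*((-20 - 3) - 46)) = 1/(28372 + 220*(-23 - 46)) = 1/(28372 + 220*(-69)) = 1/(28372 - 15180) = 1/13192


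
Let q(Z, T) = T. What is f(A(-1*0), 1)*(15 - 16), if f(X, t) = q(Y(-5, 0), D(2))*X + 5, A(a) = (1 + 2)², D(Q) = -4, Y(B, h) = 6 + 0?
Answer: 31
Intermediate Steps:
Y(B, h) = 6
A(a) = 9 (A(a) = 3² = 9)
f(X, t) = 5 - 4*X (f(X, t) = -4*X + 5 = 5 - 4*X)
f(A(-1*0), 1)*(15 - 16) = (5 - 4*9)*(15 - 16) = (5 - 36)*(-1) = -31*(-1) = 31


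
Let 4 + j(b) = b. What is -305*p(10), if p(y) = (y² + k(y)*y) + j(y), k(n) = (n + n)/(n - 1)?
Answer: -351970/9 ≈ -39108.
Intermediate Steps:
k(n) = 2*n/(-1 + n) (k(n) = (2*n)/(-1 + n) = 2*n/(-1 + n))
j(b) = -4 + b
p(y) = -4 + y + y² + 2*y²/(-1 + y) (p(y) = (y² + (2*y/(-1 + y))*y) + (-4 + y) = (y² + 2*y²/(-1 + y)) + (-4 + y) = -4 + y + y² + 2*y²/(-1 + y))
-305*p(10) = -305*(4 + 10³ - 5*10 + 2*10²)/(-1 + 10) = -305*(4 + 1000 - 50 + 2*100)/9 = -305*(4 + 1000 - 50 + 200)/9 = -305*1154/9 = -351970/9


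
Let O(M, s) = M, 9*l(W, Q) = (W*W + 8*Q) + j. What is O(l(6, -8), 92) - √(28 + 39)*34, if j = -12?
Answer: -40/9 - 34*√67 ≈ -282.75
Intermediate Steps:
l(W, Q) = -4/3 + W²/9 + 8*Q/9 (l(W, Q) = ((W*W + 8*Q) - 12)/9 = ((W² + 8*Q) - 12)/9 = (-12 + W² + 8*Q)/9 = -4/3 + W²/9 + 8*Q/9)
O(l(6, -8), 92) - √(28 + 39)*34 = (-4/3 + (⅑)*6² + (8/9)*(-8)) - √(28 + 39)*34 = (-4/3 + (⅑)*36 - 64/9) - √67*34 = (-4/3 + 4 - 64/9) - 34*√67 = -40/9 - 34*√67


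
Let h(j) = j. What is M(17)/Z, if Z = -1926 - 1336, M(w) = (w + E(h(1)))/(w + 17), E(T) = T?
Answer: -9/55454 ≈ -0.00016230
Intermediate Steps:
M(w) = (1 + w)/(17 + w) (M(w) = (w + 1)/(w + 17) = (1 + w)/(17 + w))
Z = -3262
M(17)/Z = ((1 + 17)/(17 + 17))/(-3262) = (18/34)*(-1/3262) = ((1/34)*18)*(-1/3262) = (9/17)*(-1/3262) = -9/55454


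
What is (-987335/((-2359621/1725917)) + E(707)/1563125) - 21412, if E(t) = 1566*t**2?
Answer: 2586527447094012489/3688382575625 ≈ 7.0126e+5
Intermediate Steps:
(-987335/((-2359621/1725917)) + E(707)/1563125) - 21412 = (-987335/((-2359621/1725917)) + (1566*707**2)/1563125) - 21412 = (-987335/((-2359621*1/1725917)) + (1566*499849)*(1/1563125)) - 21412 = (-987335/(-2359621/1725917) + 782763534*(1/1563125)) - 21412 = (-987335*(-1725917/2359621) + 782763534/1563125) - 21412 = (1704058261195/2359621 + 782763534/1563125) - 21412 = 2665503094803294989/3688382575625 - 21412 = 2586527447094012489/3688382575625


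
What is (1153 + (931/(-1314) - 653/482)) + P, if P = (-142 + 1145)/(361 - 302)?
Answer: 184927594/158337 ≈ 1167.9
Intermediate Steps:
P = 17 (P = 1003/59 = 1003*(1/59) = 17)
(1153 + (931/(-1314) - 653/482)) + P = (1153 + (931/(-1314) - 653/482)) + 17 = (1153 + (931*(-1/1314) - 653*1/482)) + 17 = (1153 + (-931/1314 - 653/482)) + 17 = (1153 - 326696/158337) + 17 = 182235865/158337 + 17 = 184927594/158337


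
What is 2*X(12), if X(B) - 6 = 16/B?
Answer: 44/3 ≈ 14.667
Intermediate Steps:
X(B) = 6 + 16/B
2*X(12) = 2*(6 + 16/12) = 2*(6 + 16*(1/12)) = 2*(6 + 4/3) = 2*(22/3) = 44/3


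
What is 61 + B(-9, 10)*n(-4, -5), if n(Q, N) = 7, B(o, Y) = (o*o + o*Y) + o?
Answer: -65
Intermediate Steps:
B(o, Y) = o + o**2 + Y*o (B(o, Y) = (o**2 + Y*o) + o = o + o**2 + Y*o)
61 + B(-9, 10)*n(-4, -5) = 61 - 9*(1 + 10 - 9)*7 = 61 - 9*2*7 = 61 - 18*7 = 61 - 126 = -65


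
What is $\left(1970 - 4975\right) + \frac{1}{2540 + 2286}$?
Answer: $- \frac{14502129}{4826} \approx -3005.0$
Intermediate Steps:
$\left(1970 - 4975\right) + \frac{1}{2540 + 2286} = -3005 + \frac{1}{4826} = - \frac{14502129}{4826}$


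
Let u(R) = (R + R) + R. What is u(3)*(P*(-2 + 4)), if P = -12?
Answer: -216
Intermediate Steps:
u(R) = 3*R (u(R) = 2*R + R = 3*R)
u(3)*(P*(-2 + 4)) = (3*3)*(-12*(-2 + 4)) = 9*(-12*2) = 9*(-24) = -216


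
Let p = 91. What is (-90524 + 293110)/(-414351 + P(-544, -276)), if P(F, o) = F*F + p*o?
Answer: -202586/143531 ≈ -1.4114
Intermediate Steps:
P(F, o) = F² + 91*o (P(F, o) = F*F + 91*o = F² + 91*o)
(-90524 + 293110)/(-414351 + P(-544, -276)) = (-90524 + 293110)/(-414351 + ((-544)² + 91*(-276))) = 202586/(-414351 + (295936 - 25116)) = 202586/(-414351 + 270820) = 202586/(-143531) = 202586*(-1/143531) = -202586/143531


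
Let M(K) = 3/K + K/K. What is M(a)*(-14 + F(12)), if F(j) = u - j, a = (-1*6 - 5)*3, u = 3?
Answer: -230/11 ≈ -20.909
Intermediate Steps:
a = -33 (a = (-6 - 5)*3 = -11*3 = -33)
M(K) = 1 + 3/K (M(K) = 3/K + 1 = 1 + 3/K)
F(j) = 3 - j
M(a)*(-14 + F(12)) = ((3 - 33)/(-33))*(-14 + (3 - 1*12)) = (-1/33*(-30))*(-14 + (3 - 12)) = 10*(-14 - 9)/11 = (10/11)*(-23) = -230/11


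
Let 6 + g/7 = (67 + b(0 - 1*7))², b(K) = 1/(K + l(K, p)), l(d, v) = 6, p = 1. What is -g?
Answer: -30450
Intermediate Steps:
b(K) = 1/(6 + K) (b(K) = 1/(K + 6) = 1/(6 + K))
g = 30450 (g = -42 + 7*(67 + 1/(6 + (0 - 1*7)))² = -42 + 7*(67 + 1/(6 + (0 - 7)))² = -42 + 7*(67 + 1/(6 - 7))² = -42 + 7*(67 + 1/(-1))² = -42 + 7*(67 - 1)² = -42 + 7*66² = -42 + 7*4356 = -42 + 30492 = 30450)
-g = -1*30450 = -30450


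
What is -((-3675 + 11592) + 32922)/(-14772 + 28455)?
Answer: -13613/4561 ≈ -2.9847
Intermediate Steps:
-((-3675 + 11592) + 32922)/(-14772 + 28455) = -(7917 + 32922)/13683 = -40839/13683 = -1*13613/4561 = -13613/4561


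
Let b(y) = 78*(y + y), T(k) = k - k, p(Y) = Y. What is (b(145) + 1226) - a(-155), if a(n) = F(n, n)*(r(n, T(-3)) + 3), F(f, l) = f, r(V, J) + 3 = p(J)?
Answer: 23846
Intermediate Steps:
T(k) = 0
r(V, J) = -3 + J
b(y) = 156*y (b(y) = 78*(2*y) = 156*y)
a(n) = 0 (a(n) = n*((-3 + 0) + 3) = n*(-3 + 3) = n*0 = 0)
(b(145) + 1226) - a(-155) = (156*145 + 1226) - 1*0 = (22620 + 1226) + 0 = 23846 + 0 = 23846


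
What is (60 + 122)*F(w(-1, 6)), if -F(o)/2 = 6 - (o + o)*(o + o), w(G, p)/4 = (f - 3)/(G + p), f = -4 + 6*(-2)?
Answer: 8355256/25 ≈ 3.3421e+5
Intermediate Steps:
f = -16 (f = -4 - 12 = -16)
w(G, p) = -76/(G + p) (w(G, p) = 4*((-16 - 3)/(G + p)) = 4*(-19/(G + p)) = -76/(G + p))
F(o) = -12 + 8*o**2 (F(o) = -2*(6 - (o + o)*(o + o)) = -2*(6 - 2*o*2*o) = -2*(6 - 4*o**2) = -12 + 8*o**2)
(60 + 122)*F(w(-1, 6)) = (60 + 122)*(-12 + 8*(-76/(-1 + 6))**2) = 182*(-12 + 8*(-76/5)**2) = 182*(-12 + 8*(5776/25)) = 182*(-12 + 46208/25) = 182*(45908/25) = 8355256/25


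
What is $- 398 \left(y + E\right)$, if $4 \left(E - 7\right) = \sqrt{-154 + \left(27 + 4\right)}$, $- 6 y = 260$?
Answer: $\frac{43382}{3} - \frac{199 i \sqrt{123}}{2} \approx 14461.0 - 1103.5 i$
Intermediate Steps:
$y = - \frac{130}{3}$ ($y = \left(- \frac{1}{6}\right) 260 = - \frac{130}{3} \approx -43.333$)
$E = 7 + \frac{i \sqrt{123}}{4}$ ($E = 7 + \frac{\sqrt{-154 + \left(27 + 4\right)}}{4} = 7 + \frac{\sqrt{-154 + 31}}{4} = 7 + \frac{\sqrt{-123}}{4} = 7 + \frac{i \sqrt{123}}{4} \approx 7.0 + 2.7726 i$)
$- 398 \left(y + E\right) = - 398 \left(- \frac{130}{3} + \left(7 + \frac{i \sqrt{123}}{4}\right)\right) = - 398 \left(- \frac{109}{3} + \frac{i \sqrt{123}}{4}\right) = \frac{43382}{3} - \frac{199 i \sqrt{123}}{2}$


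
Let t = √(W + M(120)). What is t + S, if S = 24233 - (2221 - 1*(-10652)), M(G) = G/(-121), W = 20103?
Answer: 11360 + √2432343/11 ≈ 11502.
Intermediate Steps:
M(G) = -G/121 (M(G) = G*(-1/121) = -G/121)
S = 11360 (S = 24233 - (2221 + 10652) = 24233 - 1*12873 = 24233 - 12873 = 11360)
t = √2432343/11 (t = √(20103 - 1/121*120) = √(20103 - 120/121) = √(2432343/121) = √2432343/11 ≈ 141.78)
t + S = √2432343/11 + 11360 = 11360 + √2432343/11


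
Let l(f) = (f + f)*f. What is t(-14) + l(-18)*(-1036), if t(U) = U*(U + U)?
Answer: -670936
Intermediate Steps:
t(U) = 2*U**2 (t(U) = U*(2*U) = 2*U**2)
l(f) = 2*f**2 (l(f) = (2*f)*f = 2*f**2)
t(-14) + l(-18)*(-1036) = 2*(-14)**2 + (2*(-18)**2)*(-1036) = 2*196 + (2*324)*(-1036) = 392 + 648*(-1036) = 392 - 671328 = -670936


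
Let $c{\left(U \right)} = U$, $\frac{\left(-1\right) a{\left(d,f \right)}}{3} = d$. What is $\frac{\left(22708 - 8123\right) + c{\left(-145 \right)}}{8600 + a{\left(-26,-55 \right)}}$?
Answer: $\frac{7220}{4339} \approx 1.664$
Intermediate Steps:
$a{\left(d,f \right)} = - 3 d$
$\frac{\left(22708 - 8123\right) + c{\left(-145 \right)}}{8600 + a{\left(-26,-55 \right)}} = \frac{\left(22708 - 8123\right) - 145}{8600 - -78} = \frac{14585 - 145}{8600 + 78} = \frac{14440}{8678} = 14440 \cdot \frac{1}{8678} = \frac{7220}{4339}$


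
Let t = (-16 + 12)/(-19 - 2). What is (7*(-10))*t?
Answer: -40/3 ≈ -13.333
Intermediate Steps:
t = 4/21 (t = -4/(-21) = -4*(-1/21) = 4/21 ≈ 0.19048)
(7*(-10))*t = (7*(-10))*(4/21) = -70*4/21 = -40/3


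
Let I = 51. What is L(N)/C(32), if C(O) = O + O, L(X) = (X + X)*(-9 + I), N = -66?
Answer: -693/8 ≈ -86.625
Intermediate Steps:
L(X) = 84*X (L(X) = (X + X)*(-9 + 51) = (2*X)*42 = 84*X)
C(O) = 2*O
L(N)/C(32) = (84*(-66))/((2*32)) = -5544/64 = -5544*1/64 = -693/8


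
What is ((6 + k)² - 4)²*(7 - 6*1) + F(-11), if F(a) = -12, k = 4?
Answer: 9204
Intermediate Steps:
((6 + k)² - 4)²*(7 - 6*1) + F(-11) = ((6 + 4)² - 4)²*(7 - 6*1) - 12 = (10² - 4)²*(7 - 6) - 12 = (100 - 4)²*1 - 12 = 96²*1 - 12 = 9216*1 - 12 = 9216 - 12 = 9204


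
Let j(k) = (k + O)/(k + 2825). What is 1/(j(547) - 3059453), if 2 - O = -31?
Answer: -843/2579118734 ≈ -3.2686e-7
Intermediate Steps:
O = 33 (O = 2 - 1*(-31) = 2 + 31 = 33)
j(k) = (33 + k)/(2825 + k) (j(k) = (k + 33)/(k + 2825) = (33 + k)/(2825 + k))
1/(j(547) - 3059453) = 1/((33 + 547)/(2825 + 547) - 3059453) = 1/(580/3372 - 3059453) = 1/((1/3372)*580 - 3059453) = 1/(145/843 - 3059453) = 1/(-2579118734/843) = -843/2579118734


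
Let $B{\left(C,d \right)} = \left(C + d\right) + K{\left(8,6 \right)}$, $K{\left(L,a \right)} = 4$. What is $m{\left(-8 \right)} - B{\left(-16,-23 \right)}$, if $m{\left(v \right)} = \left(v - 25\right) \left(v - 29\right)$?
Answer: $1256$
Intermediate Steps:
$m{\left(v \right)} = \left(-29 + v\right) \left(-25 + v\right)$ ($m{\left(v \right)} = \left(-25 + v\right) \left(-29 + v\right) = \left(-29 + v\right) \left(-25 + v\right)$)
$B{\left(C,d \right)} = 4 + C + d$ ($B{\left(C,d \right)} = \left(C + d\right) + 4 = 4 + C + d$)
$m{\left(-8 \right)} - B{\left(-16,-23 \right)} = \left(725 + \left(-8\right)^{2} - -432\right) - \left(4 - 16 - 23\right) = \left(725 + 64 + 432\right) - -35 = 1221 + 35 = 1256$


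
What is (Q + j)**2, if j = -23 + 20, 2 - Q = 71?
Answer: 5184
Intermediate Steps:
Q = -69 (Q = 2 - 1*71 = 2 - 71 = -69)
j = -3
(Q + j)**2 = (-69 - 3)**2 = (-72)**2 = 5184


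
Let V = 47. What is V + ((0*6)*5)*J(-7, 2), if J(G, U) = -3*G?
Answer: 47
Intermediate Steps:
J(G, U) = -3*G
V + ((0*6)*5)*J(-7, 2) = 47 + ((0*6)*5)*(-3*(-7)) = 47 + (0*5)*21 = 47 + 0*21 = 47 + 0 = 47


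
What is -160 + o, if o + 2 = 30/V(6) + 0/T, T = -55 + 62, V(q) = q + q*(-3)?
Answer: -329/2 ≈ -164.50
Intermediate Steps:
V(q) = -2*q (V(q) = q - 3*q = -2*q)
T = 7
o = -9/2 (o = -2 + (30/((-2*6)) + 0/7) = -2 + (30/(-12) + 0*(⅐)) = -2 + (30*(-1/12) + 0) = -2 + (-5/2 + 0) = -2 - 5/2 = -9/2 ≈ -4.5000)
-160 + o = -160 - 9/2 = -329/2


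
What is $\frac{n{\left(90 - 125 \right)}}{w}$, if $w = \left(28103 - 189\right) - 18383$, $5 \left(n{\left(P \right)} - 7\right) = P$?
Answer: $0$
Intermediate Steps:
$n{\left(P \right)} = 7 + \frac{P}{5}$
$w = 9531$ ($w = 27914 - 18383 = 9531$)
$\frac{n{\left(90 - 125 \right)}}{w} = \frac{7 + \frac{90 - 125}{5}}{9531} = \left(7 + \frac{90 - 125}{5}\right) \frac{1}{9531} = \left(7 + \frac{1}{5} \left(-35\right)\right) \frac{1}{9531} = \left(7 - 7\right) \frac{1}{9531} = 0 \cdot \frac{1}{9531} = 0$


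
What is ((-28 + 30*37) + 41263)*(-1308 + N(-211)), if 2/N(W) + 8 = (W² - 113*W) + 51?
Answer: -3788876210130/68407 ≈ -5.5387e+7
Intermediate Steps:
N(W) = 2/(43 + W² - 113*W) (N(W) = 2/(-8 + ((W² - 113*W) + 51)) = 2/(-8 + (51 + W² - 113*W)) = 2/(43 + W² - 113*W))
((-28 + 30*37) + 41263)*(-1308 + N(-211)) = ((-28 + 30*37) + 41263)*(-1308 + 2/(43 + (-211)² - 113*(-211))) = ((-28 + 1110) + 41263)*(-1308 + 2/(43 + 44521 + 23843)) = (1082 + 41263)*(-1308 + 2/68407) = 42345*(-1308 + 2*(1/68407)) = 42345*(-1308 + 2/68407) = 42345*(-89476354/68407) = -3788876210130/68407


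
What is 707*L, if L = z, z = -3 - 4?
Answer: -4949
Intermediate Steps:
z = -7
L = -7
707*L = 707*(-7) = -4949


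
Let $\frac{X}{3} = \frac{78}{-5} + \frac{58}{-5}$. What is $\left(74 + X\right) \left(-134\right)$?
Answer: $\frac{5092}{5} \approx 1018.4$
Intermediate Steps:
$X = - \frac{408}{5}$ ($X = 3 \left(\frac{78}{-5} + \frac{58}{-5}\right) = 3 \left(78 \left(- \frac{1}{5}\right) + 58 \left(- \frac{1}{5}\right)\right) = 3 \left(- \frac{78}{5} - \frac{58}{5}\right) = 3 \left(- \frac{136}{5}\right) = - \frac{408}{5} \approx -81.6$)
$\left(74 + X\right) \left(-134\right) = \left(74 - \frac{408}{5}\right) \left(-134\right) = \left(- \frac{38}{5}\right) \left(-134\right) = \frac{5092}{5}$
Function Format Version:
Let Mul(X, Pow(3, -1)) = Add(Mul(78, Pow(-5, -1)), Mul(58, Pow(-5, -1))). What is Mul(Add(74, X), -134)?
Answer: Rational(5092, 5) ≈ 1018.4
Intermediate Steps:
X = Rational(-408, 5) (X = Mul(3, Add(Mul(78, Pow(-5, -1)), Mul(58, Pow(-5, -1)))) = Mul(3, Add(Mul(78, Rational(-1, 5)), Mul(58, Rational(-1, 5)))) = Mul(3, Add(Rational(-78, 5), Rational(-58, 5))) = Mul(3, Rational(-136, 5)) = Rational(-408, 5) ≈ -81.600)
Mul(Add(74, X), -134) = Mul(Add(74, Rational(-408, 5)), -134) = Mul(Rational(-38, 5), -134) = Rational(5092, 5)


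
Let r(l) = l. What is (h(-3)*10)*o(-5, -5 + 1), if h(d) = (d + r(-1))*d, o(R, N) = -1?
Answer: -120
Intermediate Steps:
h(d) = d*(-1 + d) (h(d) = (d - 1)*d = (-1 + d)*d = d*(-1 + d))
(h(-3)*10)*o(-5, -5 + 1) = (-3*(-1 - 3)*10)*(-1) = (-3*(-4)*10)*(-1) = (12*10)*(-1) = 120*(-1) = -120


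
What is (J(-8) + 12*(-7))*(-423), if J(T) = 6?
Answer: 32994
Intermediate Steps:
(J(-8) + 12*(-7))*(-423) = (6 + 12*(-7))*(-423) = (6 - 84)*(-423) = -78*(-423) = 32994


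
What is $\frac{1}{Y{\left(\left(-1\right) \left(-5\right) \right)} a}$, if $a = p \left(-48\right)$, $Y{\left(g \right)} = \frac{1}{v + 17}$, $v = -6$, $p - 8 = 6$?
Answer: $- \frac{11}{672} \approx -0.016369$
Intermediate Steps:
$p = 14$ ($p = 8 + 6 = 14$)
$Y{\left(g \right)} = \frac{1}{11}$ ($Y{\left(g \right)} = \frac{1}{-6 + 17} = \frac{1}{11}$)
$a = -672$ ($a = 14 \left(-48\right) = -672$)
$\frac{1}{Y{\left(\left(-1\right) \left(-5\right) \right)} a} = \frac{\frac{1}{\frac{1}{11}}}{-672} = 11 \left(- \frac{1}{672}\right) = - \frac{11}{672}$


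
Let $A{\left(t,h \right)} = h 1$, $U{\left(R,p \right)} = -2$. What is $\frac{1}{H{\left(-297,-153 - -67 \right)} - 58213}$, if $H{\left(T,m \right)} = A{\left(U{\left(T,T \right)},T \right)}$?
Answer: $- \frac{1}{58510} \approx -1.7091 \cdot 10^{-5}$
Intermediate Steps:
$A{\left(t,h \right)} = h$
$H{\left(T,m \right)} = T$
$\frac{1}{H{\left(-297,-153 - -67 \right)} - 58213} = \frac{1}{-297 - 58213} = \frac{1}{-58510} = - \frac{1}{58510}$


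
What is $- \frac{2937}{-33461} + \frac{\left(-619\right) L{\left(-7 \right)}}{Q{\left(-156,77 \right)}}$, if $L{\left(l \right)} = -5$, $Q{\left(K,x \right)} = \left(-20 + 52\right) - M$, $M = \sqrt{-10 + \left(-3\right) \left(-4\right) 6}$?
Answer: $\frac{1658401417}{16094741} + \frac{3095 \sqrt{62}}{962} \approx 128.37$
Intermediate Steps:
$M = \sqrt{62}$ ($M = \sqrt{-10 + 12 \cdot 6} = \sqrt{-10 + 72} = \sqrt{62} \approx 7.874$)
$Q{\left(K,x \right)} = 32 - \sqrt{62}$ ($Q{\left(K,x \right)} = \left(-20 + 52\right) - \sqrt{62} = 32 - \sqrt{62}$)
$- \frac{2937}{-33461} + \frac{\left(-619\right) L{\left(-7 \right)}}{Q{\left(-156,77 \right)}} = - \frac{2937}{-33461} + \frac{\left(-619\right) \left(-5\right)}{32 - \sqrt{62}} = \left(-2937\right) \left(- \frac{1}{33461}\right) + \frac{3095}{32 - \sqrt{62}} = \frac{2937}{33461} + \frac{3095}{32 - \sqrt{62}}$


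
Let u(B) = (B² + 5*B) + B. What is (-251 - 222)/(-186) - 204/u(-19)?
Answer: 78887/45942 ≈ 1.7171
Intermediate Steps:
u(B) = B² + 6*B
(-251 - 222)/(-186) - 204/u(-19) = (-251 - 222)/(-186) - 204*(-1/(19*(6 - 19))) = -473*(-1/186) - 204/((-19*(-13))) = 473/186 - 204/247 = 78887/45942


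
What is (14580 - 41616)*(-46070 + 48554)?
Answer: -67157424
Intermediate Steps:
(14580 - 41616)*(-46070 + 48554) = -27036*2484 = -67157424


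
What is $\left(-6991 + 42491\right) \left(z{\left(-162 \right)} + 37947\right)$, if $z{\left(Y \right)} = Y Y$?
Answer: $2278780500$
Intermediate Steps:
$z{\left(Y \right)} = Y^{2}$
$\left(-6991 + 42491\right) \left(z{\left(-162 \right)} + 37947\right) = \left(-6991 + 42491\right) \left(\left(-162\right)^{2} + 37947\right) = 35500 \left(26244 + 37947\right) = 35500 \cdot 64191 = 2278780500$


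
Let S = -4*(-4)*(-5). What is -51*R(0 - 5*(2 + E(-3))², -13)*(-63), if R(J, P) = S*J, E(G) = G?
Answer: 1285200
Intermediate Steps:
S = -80 (S = 16*(-5) = -80)
R(J, P) = -80*J
-51*R(0 - 5*(2 + E(-3))², -13)*(-63) = -(-4080)*(0 - 5*(2 - 3)²)*(-63) = -(-4080)*(0 - 5*(-1)²)*(-63) = -(-4080)*(0 - 5*1)*(-63) = -(-4080)*(0 - 5)*(-63) = -(-4080)*(-5)*(-63) = -51*400*(-63) = -20400*(-63) = 1285200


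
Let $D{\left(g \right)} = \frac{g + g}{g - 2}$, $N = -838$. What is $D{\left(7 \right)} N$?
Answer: $- \frac{11732}{5} \approx -2346.4$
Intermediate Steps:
$D{\left(g \right)} = \frac{2 g}{-2 + g}$
$D{\left(7 \right)} N = 2 \cdot 7 \frac{1}{-2 + 7} \left(-838\right) = 2 \cdot 7 \cdot \frac{1}{5} \left(-838\right) = \frac{14}{5} \left(-838\right) = - \frac{11732}{5}$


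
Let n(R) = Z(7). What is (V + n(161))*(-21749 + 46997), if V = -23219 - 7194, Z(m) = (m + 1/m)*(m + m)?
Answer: -765342624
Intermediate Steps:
Z(m) = 2*m*(m + 1/m) (Z(m) = (m + 1/m)*(2*m) = 2*m*(m + 1/m))
V = -30413
n(R) = 100 (n(R) = 2 + 2*7² = 2 + 2*49 = 2 + 98 = 100)
(V + n(161))*(-21749 + 46997) = (-30413 + 100)*(-21749 + 46997) = -30313*25248 = -765342624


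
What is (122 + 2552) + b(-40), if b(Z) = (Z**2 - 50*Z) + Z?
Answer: 6234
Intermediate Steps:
b(Z) = Z**2 - 49*Z
(122 + 2552) + b(-40) = (122 + 2552) - 40*(-49 - 40) = 2674 - 40*(-89) = 2674 + 3560 = 6234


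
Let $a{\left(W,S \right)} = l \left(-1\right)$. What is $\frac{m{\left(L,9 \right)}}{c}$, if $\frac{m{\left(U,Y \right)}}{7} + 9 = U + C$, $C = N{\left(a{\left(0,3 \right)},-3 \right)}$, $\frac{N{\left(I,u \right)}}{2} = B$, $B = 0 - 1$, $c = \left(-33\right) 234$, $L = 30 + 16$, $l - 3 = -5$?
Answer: $- \frac{245}{7722} \approx -0.031728$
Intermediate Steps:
$l = -2$ ($l = 3 - 5 = -2$)
$L = 46$
$a{\left(W,S \right)} = 2$ ($a{\left(W,S \right)} = \left(-2\right) \left(-1\right) = 2$)
$c = -7722$
$B = -1$
$N{\left(I,u \right)} = -2$ ($N{\left(I,u \right)} = 2 \left(-1\right) = -2$)
$C = -2$
$m{\left(U,Y \right)} = -77 + 7 U$ ($m{\left(U,Y \right)} = -63 + 7 \left(U - 2\right) = -63 + 7 \left(-2 + U\right) = -63 + \left(-14 + 7 U\right) = -77 + 7 U$)
$\frac{m{\left(L,9 \right)}}{c} = \frac{-77 + 7 \cdot 46}{-7722} = \left(-77 + 322\right) \left(- \frac{1}{7722}\right) = 245 \left(- \frac{1}{7722}\right) = - \frac{245}{7722}$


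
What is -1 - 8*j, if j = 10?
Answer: -81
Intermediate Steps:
-1 - 8*j = -1 - 8*10 = -1 - 80 = -81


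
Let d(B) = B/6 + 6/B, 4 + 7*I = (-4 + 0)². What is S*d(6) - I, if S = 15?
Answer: 198/7 ≈ 28.286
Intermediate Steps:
I = 12/7 (I = -4/7 + (-4 + 0)²/7 = -4/7 + (⅐)*(-4)² = -4/7 + (⅐)*16 = -4/7 + 16/7 = 12/7 ≈ 1.7143)
d(B) = 6/B + B/6 (d(B) = B*(⅙) + 6/B = B/6 + 6/B = 6/B + B/6)
S*d(6) - I = 15*(6/6 + (⅙)*6) - 1*12/7 = 15*(6*(⅙) + 1) - 12/7 = 15*(1 + 1) - 12/7 = 15*2 - 12/7 = 30 - 12/7 = 198/7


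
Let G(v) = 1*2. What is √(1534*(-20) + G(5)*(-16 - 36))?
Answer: 8*I*√481 ≈ 175.45*I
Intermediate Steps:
G(v) = 2
√(1534*(-20) + G(5)*(-16 - 36)) = √(1534*(-20) + 2*(-16 - 36)) = √(-30680 + 2*(-52)) = √(-30680 - 104) = √(-30784) = 8*I*√481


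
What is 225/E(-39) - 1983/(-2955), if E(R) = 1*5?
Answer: 44986/985 ≈ 45.671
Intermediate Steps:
E(R) = 5
225/E(-39) - 1983/(-2955) = 225/5 - 1983/(-2955) = 225*(1/5) - 1983*(-1/2955) = 45 + 661/985 = 44986/985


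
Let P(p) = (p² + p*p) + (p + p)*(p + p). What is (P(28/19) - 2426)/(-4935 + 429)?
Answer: 435541/813333 ≈ 0.53550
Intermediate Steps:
P(p) = 6*p² (P(p) = (p² + p²) + (2*p)*(2*p) = 2*p² + 4*p² = 6*p²)
(P(28/19) - 2426)/(-4935 + 429) = (6*(28/19)² - 2426)/(-4935 + 429) = (6*(28*(1/19))² - 2426)/(-4506) = (6*(28/19)² - 2426)*(-1/4506) = (6*(784/361) - 2426)*(-1/4506) = (4704/361 - 2426)*(-1/4506) = -871082/361*(-1/4506) = 435541/813333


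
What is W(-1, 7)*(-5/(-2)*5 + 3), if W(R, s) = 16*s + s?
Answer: 3689/2 ≈ 1844.5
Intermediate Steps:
W(R, s) = 17*s
W(-1, 7)*(-5/(-2)*5 + 3) = (17*7)*(-5/(-2)*5 + 3) = 119*(-5*(-1/2)*5 + 3) = 119*((5/2)*5 + 3) = 119*(25/2 + 3) = 119*(31/2) = 3689/2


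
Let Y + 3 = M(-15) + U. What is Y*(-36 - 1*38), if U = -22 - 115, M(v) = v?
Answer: 11470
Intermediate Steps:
U = -137
Y = -155 (Y = -3 + (-15 - 137) = -3 - 152 = -155)
Y*(-36 - 1*38) = -155*(-36 - 1*38) = -155*(-36 - 38) = -155*(-74) = 11470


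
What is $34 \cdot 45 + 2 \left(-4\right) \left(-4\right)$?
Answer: $1562$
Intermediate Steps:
$34 \cdot 45 + 2 \left(-4\right) \left(-4\right) = 1530 - -32 = 1530 + 32 = 1562$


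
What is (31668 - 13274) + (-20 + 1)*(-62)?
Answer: 19572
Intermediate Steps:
(31668 - 13274) + (-20 + 1)*(-62) = 18394 - 19*(-62) = 18394 + 1178 = 19572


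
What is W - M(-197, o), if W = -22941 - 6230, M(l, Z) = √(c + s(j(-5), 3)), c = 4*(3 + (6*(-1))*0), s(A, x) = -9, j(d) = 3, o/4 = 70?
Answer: -29171 - √3 ≈ -29173.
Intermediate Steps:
o = 280 (o = 4*70 = 280)
c = 12 (c = 4*(3 - 6*0) = 4*(3 + 0) = 4*3 = 12)
M(l, Z) = √3 (M(l, Z) = √(12 - 9) = √3)
W = -29171
W - M(-197, o) = -29171 - √3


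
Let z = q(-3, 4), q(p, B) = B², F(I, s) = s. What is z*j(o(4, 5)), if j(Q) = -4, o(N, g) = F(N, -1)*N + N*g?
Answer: -64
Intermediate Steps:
o(N, g) = -N + N*g
z = 16 (z = 4² = 16)
z*j(o(4, 5)) = 16*(-4) = -64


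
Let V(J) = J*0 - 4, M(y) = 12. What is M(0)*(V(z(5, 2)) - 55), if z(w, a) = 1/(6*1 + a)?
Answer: -708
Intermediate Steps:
z(w, a) = 1/(6 + a)
V(J) = -4 (V(J) = 0 - 4 = -4)
M(0)*(V(z(5, 2)) - 55) = 12*(-4 - 55) = 12*(-59) = -708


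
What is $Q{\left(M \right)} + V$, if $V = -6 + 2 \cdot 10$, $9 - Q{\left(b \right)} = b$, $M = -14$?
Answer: $37$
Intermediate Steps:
$Q{\left(b \right)} = 9 - b$
$V = 14$ ($V = -6 + 20 = 14$)
$Q{\left(M \right)} + V = \left(9 - -14\right) + 14 = \left(9 + 14\right) + 14 = 23 + 14 = 37$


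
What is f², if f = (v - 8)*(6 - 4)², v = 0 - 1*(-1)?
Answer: 784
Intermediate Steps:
v = 1 (v = 0 + 1 = 1)
f = -28 (f = (1 - 8)*(6 - 4)² = -7*2² = -7*4 = -28)
f² = (-28)² = 784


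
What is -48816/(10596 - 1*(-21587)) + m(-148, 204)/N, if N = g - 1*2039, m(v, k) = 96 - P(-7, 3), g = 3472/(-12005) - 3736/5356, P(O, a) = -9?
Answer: -236443166644479/150764319887327 ≈ -1.5683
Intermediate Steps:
g = -2265954/2296385 (g = 3472*(-1/12005) - 3736*1/5356 = -496/1715 - 934/1339 = -2265954/2296385 ≈ -0.98675)
m(v, k) = 105 (m(v, k) = 96 - 1*(-9) = 96 + 9 = 105)
N = -4684594969/2296385 (N = -2265954/2296385 - 1*2039 = -2265954/2296385 - 2039 = -4684594969/2296385 ≈ -2040.0)
-48816/(10596 - 1*(-21587)) + m(-148, 204)/N = -48816/(10596 - 1*(-21587)) + 105/(-4684594969/2296385) = -48816/(10596 + 21587) + 105*(-2296385/4684594969) = -48816/32183 - 241120425/4684594969 = -236443166644479/150764319887327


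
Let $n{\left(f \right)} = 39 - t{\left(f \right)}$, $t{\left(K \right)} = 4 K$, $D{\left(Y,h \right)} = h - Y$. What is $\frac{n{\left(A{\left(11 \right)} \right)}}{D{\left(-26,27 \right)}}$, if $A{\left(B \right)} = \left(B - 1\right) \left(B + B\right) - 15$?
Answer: $- \frac{781}{53} \approx -14.736$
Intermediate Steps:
$A{\left(B \right)} = -15 + 2 B \left(-1 + B\right)$ ($A{\left(B \right)} = \left(-1 + B\right) 2 B - 15 = 2 B \left(-1 + B\right) - 15 = -15 + 2 B \left(-1 + B\right)$)
$n{\left(f \right)} = 39 - 4 f$
$\frac{n{\left(A{\left(11 \right)} \right)}}{D{\left(-26,27 \right)}} = \frac{39 - 4 \left(-15 - 22 + 2 \cdot 11^{2}\right)}{27 - -26} = \frac{39 - 4 \left(-15 - 22 + 2 \cdot 121\right)}{27 + 26} = \frac{39 - 4 \left(-15 - 22 + 242\right)}{53} = \left(39 - 820\right) \frac{1}{53} = \left(-781\right) \frac{1}{53} = - \frac{781}{53}$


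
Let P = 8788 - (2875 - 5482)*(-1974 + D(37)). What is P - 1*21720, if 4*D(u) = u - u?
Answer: -5159150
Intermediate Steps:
D(u) = 0 (D(u) = (u - u)/4 = (¼)*0 = 0)
P = -5137430 (P = 8788 - (2875 - 5482)*(-1974 + 0) = 8788 - (-2607)*(-1974) = 8788 - 1*5146218 = 8788 - 5146218 = -5137430)
P - 1*21720 = -5137430 - 1*21720 = -5137430 - 21720 = -5159150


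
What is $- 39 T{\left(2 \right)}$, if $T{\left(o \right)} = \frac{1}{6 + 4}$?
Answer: $- \frac{39}{10} \approx -3.9$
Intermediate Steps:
$T{\left(o \right)} = \frac{1}{10}$
$- 39 T{\left(2 \right)} = \left(-39\right) \frac{1}{10} = - \frac{39}{10}$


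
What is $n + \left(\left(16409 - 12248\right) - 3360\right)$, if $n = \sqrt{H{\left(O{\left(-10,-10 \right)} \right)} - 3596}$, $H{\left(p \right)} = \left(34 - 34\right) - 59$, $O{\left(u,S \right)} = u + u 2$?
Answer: $801 + i \sqrt{3655} \approx 801.0 + 60.457 i$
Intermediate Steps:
$O{\left(u,S \right)} = 3 u$ ($O{\left(u,S \right)} = u + 2 u = 3 u$)
$H{\left(p \right)} = -59$ ($H{\left(p \right)} = 0 - 59 = -59$)
$n = i \sqrt{3655}$ ($n = \sqrt{-59 - 3596} = \sqrt{-3655} = i \sqrt{3655} \approx 60.457 i$)
$n + \left(\left(16409 - 12248\right) - 3360\right) = i \sqrt{3655} + \left(\left(16409 - 12248\right) - 3360\right) = i \sqrt{3655} + \left(4161 - 3360\right) = i \sqrt{3655} + 801 = 801 + i \sqrt{3655}$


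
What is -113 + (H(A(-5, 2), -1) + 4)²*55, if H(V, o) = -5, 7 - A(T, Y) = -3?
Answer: -58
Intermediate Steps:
A(T, Y) = 10 (A(T, Y) = 7 - 1*(-3) = 7 + 3 = 10)
-113 + (H(A(-5, 2), -1) + 4)²*55 = -113 + (-5 + 4)²*55 = -113 + (-1)²*55 = -113 + 1*55 = -113 + 55 = -58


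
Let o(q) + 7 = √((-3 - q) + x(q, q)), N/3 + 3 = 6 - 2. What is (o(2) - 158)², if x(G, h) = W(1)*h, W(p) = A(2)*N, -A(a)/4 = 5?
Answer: 27100 - 1650*I*√5 ≈ 27100.0 - 3689.5*I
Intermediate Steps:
A(a) = -20 (A(a) = -4*5 = -20)
N = 3 (N = -9 + 3*(6 - 2) = -9 + 3*4 = -9 + 12 = 3)
W(p) = -60 (W(p) = -20*3 = -60)
x(G, h) = -60*h
o(q) = -7 + √(-3 - 61*q) (o(q) = -7 + √((-3 - q) - 60*q) = -7 + √(-3 - 61*q))
(o(2) - 158)² = ((-7 + √(-3 - 61*2)) - 158)² = ((-7 + √(-3 - 122)) - 158)² = ((-7 + √(-125)) - 158)² = ((-7 + 5*I*√5) - 158)² = (-165 + 5*I*√5)²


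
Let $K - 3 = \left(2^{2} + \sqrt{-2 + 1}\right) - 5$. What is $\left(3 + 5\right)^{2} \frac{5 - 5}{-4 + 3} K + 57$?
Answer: $57$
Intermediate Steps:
$K = 2 + i$ ($K = 3 - \left(1 - \sqrt{-2 + 1}\right) = 3 - \left(1 - i\right) = 2 + i \approx 2.0 + 1.0 i$)
$\left(3 + 5\right)^{2} \frac{5 - 5}{-4 + 3} K + 57 = \left(3 + 5\right)^{2} \frac{5 - 5}{-4 + 3} \left(2 + i\right) + 57 = 8^{2} \frac{0}{-1} \left(2 + i\right) + 57 = 64 \cdot 0 \left(-1\right) \left(2 + i\right) + 57 = 64 \cdot 0 \left(2 + i\right) + 57 = 0 \left(2 + i\right) + 57 = 0 + 57 = 57$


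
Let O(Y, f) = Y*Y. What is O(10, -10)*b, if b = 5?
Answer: 500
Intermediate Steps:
O(Y, f) = Y**2
O(10, -10)*b = 10**2*5 = 100*5 = 500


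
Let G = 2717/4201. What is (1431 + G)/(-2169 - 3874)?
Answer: -6014348/25386643 ≈ -0.23691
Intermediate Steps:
G = 2717/4201 (G = 2717*(1/4201) = 2717/4201 ≈ 0.64675)
(1431 + G)/(-2169 - 3874) = (1431 + 2717/4201)/(-2169 - 3874) = (6014348/4201)/(-6043) = (6014348/4201)*(-1/6043) = -6014348/25386643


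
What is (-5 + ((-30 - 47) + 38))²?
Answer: 1936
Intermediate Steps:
(-5 + ((-30 - 47) + 38))² = (-5 + (-77 + 38))² = (-5 - 39)² = (-44)² = 1936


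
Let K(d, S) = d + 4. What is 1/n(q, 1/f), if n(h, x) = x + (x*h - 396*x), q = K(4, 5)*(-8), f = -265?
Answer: 265/459 ≈ 0.57734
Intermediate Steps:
K(d, S) = 4 + d
q = -64 (q = (4 + 4)*(-8) = 8*(-8) = -64)
n(h, x) = -395*x + h*x (n(h, x) = x + (h*x - 396*x) = x + (-396*x + h*x) = -395*x + h*x)
1/n(q, 1/f) = 1/((-395 - 64)/(-265)) = 1/(-1/265*(-459)) = 1/(459/265) = 265/459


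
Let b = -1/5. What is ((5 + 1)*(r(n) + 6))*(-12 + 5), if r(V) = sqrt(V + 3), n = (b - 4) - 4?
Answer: -252 - 42*I*sqrt(130)/5 ≈ -252.0 - 95.775*I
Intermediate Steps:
b = -1/5 (b = -1*1/5 = -1/5 ≈ -0.20000)
n = -41/5 (n = (-1/5 - 4) - 4 = -21/5 - 4 = -41/5 ≈ -8.2000)
r(V) = sqrt(3 + V)
((5 + 1)*(r(n) + 6))*(-12 + 5) = ((5 + 1)*(sqrt(3 - 41/5) + 6))*(-12 + 5) = (6*(sqrt(-26/5) + 6))*(-7) = (6*(I*sqrt(130)/5 + 6))*(-7) = (6*(6 + I*sqrt(130)/5))*(-7) = (36 + 6*I*sqrt(130)/5)*(-7) = -252 - 42*I*sqrt(130)/5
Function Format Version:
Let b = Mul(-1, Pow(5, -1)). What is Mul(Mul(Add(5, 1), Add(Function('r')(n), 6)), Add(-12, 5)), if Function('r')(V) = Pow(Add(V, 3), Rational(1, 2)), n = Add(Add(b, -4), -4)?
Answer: Add(-252, Mul(Rational(-42, 5), I, Pow(130, Rational(1, 2)))) ≈ Add(-252.00, Mul(-95.775, I))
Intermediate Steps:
b = Rational(-1, 5) (b = Mul(-1, Rational(1, 5)) = Rational(-1, 5) ≈ -0.20000)
n = Rational(-41, 5) (n = Add(Add(Rational(-1, 5), -4), -4) = Add(Rational(-21, 5), -4) = Rational(-41, 5) ≈ -8.2000)
Function('r')(V) = Pow(Add(3, V), Rational(1, 2))
Mul(Mul(Add(5, 1), Add(Function('r')(n), 6)), Add(-12, 5)) = Mul(Mul(Add(5, 1), Add(Pow(Add(3, Rational(-41, 5)), Rational(1, 2)), 6)), Add(-12, 5)) = Mul(Mul(6, Add(Pow(Rational(-26, 5), Rational(1, 2)), 6)), -7) = Mul(Mul(6, Add(Mul(Rational(1, 5), I, Pow(130, Rational(1, 2))), 6)), -7) = Mul(Mul(6, Add(6, Mul(Rational(1, 5), I, Pow(130, Rational(1, 2))))), -7) = Mul(Add(36, Mul(Rational(6, 5), I, Pow(130, Rational(1, 2)))), -7) = Add(-252, Mul(Rational(-42, 5), I, Pow(130, Rational(1, 2))))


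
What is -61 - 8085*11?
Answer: -88996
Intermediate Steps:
-61 - 8085*11 = -61 - 385*231 = -61 - 88935 = -88996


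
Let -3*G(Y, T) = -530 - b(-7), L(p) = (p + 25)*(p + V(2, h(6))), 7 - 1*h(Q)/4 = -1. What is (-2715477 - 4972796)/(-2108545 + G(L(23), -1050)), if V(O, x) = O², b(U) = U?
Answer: 23064819/6325112 ≈ 3.6465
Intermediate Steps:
h(Q) = 32 (h(Q) = 28 - 4*(-1) = 28 + 4 = 32)
L(p) = (4 + p)*(25 + p) (L(p) = (p + 25)*(p + 2²) = (25 + p)*(p + 4) = (25 + p)*(4 + p) = (4 + p)*(25 + p))
G(Y, T) = 523/3 (G(Y, T) = -(-530 - 1*(-7))/3 = -(-530 + 7)/3 = -⅓*(-523) = 523/3)
(-2715477 - 4972796)/(-2108545 + G(L(23), -1050)) = (-2715477 - 4972796)/(-2108545 + 523/3) = -7688273/(-6325112/3) = -7688273*(-3/6325112) = 23064819/6325112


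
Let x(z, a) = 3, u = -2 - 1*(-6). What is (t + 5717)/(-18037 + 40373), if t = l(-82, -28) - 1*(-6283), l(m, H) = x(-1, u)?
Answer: 12003/22336 ≈ 0.53738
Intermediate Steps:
u = 4 (u = -2 + 6 = 4)
l(m, H) = 3
t = 6286 (t = 3 - 1*(-6283) = 3 + 6283 = 6286)
(t + 5717)/(-18037 + 40373) = (6286 + 5717)/(-18037 + 40373) = 12003/22336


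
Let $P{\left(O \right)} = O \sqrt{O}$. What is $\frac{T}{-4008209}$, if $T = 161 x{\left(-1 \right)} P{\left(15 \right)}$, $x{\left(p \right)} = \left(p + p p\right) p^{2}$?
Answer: $0$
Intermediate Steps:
$P{\left(O \right)} = O^{\frac{3}{2}}$
$x{\left(p \right)} = p^{2} \left(p + p^{2}\right)$ ($x{\left(p \right)} = \left(p + p^{2}\right) p^{2} = p^{2} \left(p + p^{2}\right)$)
$T = 0$ ($T = 161 \left(-1\right)^{3} \left(1 - 1\right) 15^{\frac{3}{2}} = 161 \left(\left(-1\right) 0\right) 15 \sqrt{15} = 161 \cdot 0 \cdot 15 \sqrt{15} = 0 \cdot 15 \sqrt{15} = 0$)
$\frac{T}{-4008209} = \frac{0}{-4008209} = 0 \left(- \frac{1}{4008209}\right) = 0$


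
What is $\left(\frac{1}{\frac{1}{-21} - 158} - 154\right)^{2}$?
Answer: $\frac{261271255609}{11015761} \approx 23718.0$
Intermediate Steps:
$\left(\frac{1}{\frac{1}{-21} - 158} - 154\right)^{2} = \left(\frac{1}{- \frac{1}{21} - 158} - 154\right)^{2} = \left(\frac{1}{- \frac{3319}{21}} - 154\right)^{2} = \left(- \frac{21}{3319} - 154\right)^{2} = \left(- \frac{511147}{3319}\right)^{2} = \frac{261271255609}{11015761}$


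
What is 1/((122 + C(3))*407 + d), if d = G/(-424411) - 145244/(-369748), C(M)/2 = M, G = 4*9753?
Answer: 39231279607/2043804547041849 ≈ 1.9195e-5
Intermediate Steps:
G = 39012
C(M) = 2*M
d = 11804635577/39231279607 (d = 39012/(-424411) - 145244/(-369748) = 39012*(-1/424411) - 145244*(-1/369748) = -39012/424411 + 36311/92437 = 11804635577/39231279607 ≈ 0.30090)
1/((122 + C(3))*407 + d) = 1/((122 + 2*3)*407 + 11804635577/39231279607) = 1/((122 + 6)*407 + 11804635577/39231279607) = 1/(128*407 + 11804635577/39231279607) = 1/(52096 + 11804635577/39231279607) = 1/(2043804547041849/39231279607) = 39231279607/2043804547041849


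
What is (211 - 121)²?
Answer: 8100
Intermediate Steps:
(211 - 121)² = 90² = 8100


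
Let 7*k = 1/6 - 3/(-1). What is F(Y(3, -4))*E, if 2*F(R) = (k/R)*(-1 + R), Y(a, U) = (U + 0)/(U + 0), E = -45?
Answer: 0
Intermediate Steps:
k = 19/42 (k = (1/6 - 3/(-1))/7 = (1*(1/6) - 3*(-1))/7 = (1/6 + 3)/7 = (1/7)*(19/6) = 19/42 ≈ 0.45238)
Y(a, U) = 1 (Y(a, U) = U/U = 1)
F(R) = 19*(-1 + R)/(84*R) (F(R) = ((19/(42*R))*(-1 + R))/2 = (19*(-1 + R)/(42*R))/2 = 19*(-1 + R)/(84*R))
F(Y(3, -4))*E = ((19/84)*(-1 + 1)/1)*(-45) = ((19/84)*1*0)*(-45) = 0*(-45) = 0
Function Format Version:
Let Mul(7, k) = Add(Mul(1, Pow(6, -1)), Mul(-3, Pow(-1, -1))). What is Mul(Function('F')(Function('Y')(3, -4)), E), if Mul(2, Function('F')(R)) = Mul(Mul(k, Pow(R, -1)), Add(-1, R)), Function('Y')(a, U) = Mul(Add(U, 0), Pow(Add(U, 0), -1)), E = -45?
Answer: 0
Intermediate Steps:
k = Rational(19, 42) (k = Mul(Rational(1, 7), Add(Mul(1, Pow(6, -1)), Mul(-3, Pow(-1, -1)))) = Mul(Rational(1, 7), Add(Mul(1, Rational(1, 6)), Mul(-3, -1))) = Mul(Rational(1, 7), Add(Rational(1, 6), 3)) = Mul(Rational(1, 7), Rational(19, 6)) = Rational(19, 42) ≈ 0.45238)
Function('Y')(a, U) = 1 (Function('Y')(a, U) = Mul(U, Pow(U, -1)) = 1)
Function('F')(R) = Mul(Rational(19, 84), Pow(R, -1), Add(-1, R)) (Function('F')(R) = Mul(Rational(1, 2), Mul(Mul(Rational(19, 42), Pow(R, -1)), Add(-1, R))) = Mul(Rational(1, 2), Mul(Rational(19, 42), Pow(R, -1), Add(-1, R))) = Mul(Rational(19, 84), Pow(R, -1), Add(-1, R)))
Mul(Function('F')(Function('Y')(3, -4)), E) = Mul(Mul(Rational(19, 84), Pow(1, -1), Add(-1, 1)), -45) = Mul(Mul(Rational(19, 84), 1, 0), -45) = Mul(0, -45) = 0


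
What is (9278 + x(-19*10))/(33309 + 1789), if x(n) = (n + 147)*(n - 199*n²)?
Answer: 22066082/2507 ≈ 8801.8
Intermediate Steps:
x(n) = (147 + n)*(n - 199*n²)
(9278 + x(-19*10))/(33309 + 1789) = (9278 + (-19*10)*(147 - (-555788)*10 - 199*(-19*10)²))/(33309 + 1789) = (9278 - 190*(147 - 29252*(-190) - 199*(-190)²))/35098 = (9278 - 190*(147 + 5557880 - 199*36100))*(1/35098) = (9278 - 190*(147 + 5557880 - 7183900))*(1/35098) = (9278 - 190*(-1625873))*(1/35098) = (9278 + 308915870)*(1/35098) = 308925148*(1/35098) = 22066082/2507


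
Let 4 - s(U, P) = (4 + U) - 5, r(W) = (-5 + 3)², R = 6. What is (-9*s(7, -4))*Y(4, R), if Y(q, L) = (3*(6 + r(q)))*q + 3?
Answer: 2214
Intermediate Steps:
r(W) = 4 (r(W) = (-2)² = 4)
s(U, P) = 5 - U (s(U, P) = 4 - ((4 + U) - 5) = 4 - (-1 + U) = 4 + (1 - U) = 5 - U)
Y(q, L) = 3 + 30*q (Y(q, L) = (3*(6 + 4))*q + 3 = (3*10)*q + 3 = 30*q + 3 = 3 + 30*q)
(-9*s(7, -4))*Y(4, R) = (-9*(5 - 1*7))*(3 + 30*4) = (-9*(5 - 7))*(3 + 120) = -9*(-2)*123 = 18*123 = 2214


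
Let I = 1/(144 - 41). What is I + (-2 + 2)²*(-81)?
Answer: 1/103 ≈ 0.0097087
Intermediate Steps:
I = 1/103 ≈ 0.0097087
I + (-2 + 2)²*(-81) = 1/103 + (-2 + 2)²*(-81) = 1/103 + 0²*(-81) = 1/103 + 0*(-81) = 1/103 + 0 = 1/103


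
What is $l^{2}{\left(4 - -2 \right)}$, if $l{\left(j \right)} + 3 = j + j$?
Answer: $81$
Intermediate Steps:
$l{\left(j \right)} = -3 + 2 j$ ($l{\left(j \right)} = -3 + \left(j + j\right) = -3 + 2 j$)
$l^{2}{\left(4 - -2 \right)} = \left(-3 + 2 \left(4 - -2\right)\right)^{2} = \left(-3 + 2 \left(4 + 2\right)\right)^{2} = \left(-3 + 2 \cdot 6\right)^{2} = \left(-3 + 12\right)^{2} = 9^{2} = 81$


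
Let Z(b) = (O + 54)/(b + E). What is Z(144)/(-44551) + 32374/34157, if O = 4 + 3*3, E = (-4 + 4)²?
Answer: 207688058137/219128905008 ≈ 0.94779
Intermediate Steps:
E = 0 (E = 0² = 0)
O = 13 (O = 4 + 9 = 13)
Z(b) = 67/b (Z(b) = (13 + 54)/(b + 0) = 67/b)
Z(144)/(-44551) + 32374/34157 = (67/144)/(-44551) + 32374/34157 = (67*(1/144))*(-1/44551) + 32374*(1/34157) = (67/144)*(-1/44551) + 32374/34157 = -67/6415344 + 32374/34157 = 207688058137/219128905008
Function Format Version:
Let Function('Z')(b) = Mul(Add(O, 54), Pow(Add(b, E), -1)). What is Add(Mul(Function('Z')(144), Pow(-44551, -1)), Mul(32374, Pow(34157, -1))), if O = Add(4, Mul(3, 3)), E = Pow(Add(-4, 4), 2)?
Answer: Rational(207688058137, 219128905008) ≈ 0.94779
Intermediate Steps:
E = 0 (E = Pow(0, 2) = 0)
O = 13 (O = Add(4, 9) = 13)
Function('Z')(b) = Mul(67, Pow(b, -1)) (Function('Z')(b) = Mul(Add(13, 54), Pow(Add(b, 0), -1)) = Mul(67, Pow(b, -1)))
Add(Mul(Function('Z')(144), Pow(-44551, -1)), Mul(32374, Pow(34157, -1))) = Add(Mul(Mul(67, Pow(144, -1)), Pow(-44551, -1)), Mul(32374, Pow(34157, -1))) = Add(Mul(Mul(67, Rational(1, 144)), Rational(-1, 44551)), Mul(32374, Rational(1, 34157))) = Add(Mul(Rational(67, 144), Rational(-1, 44551)), Rational(32374, 34157)) = Add(Rational(-67, 6415344), Rational(32374, 34157)) = Rational(207688058137, 219128905008)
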